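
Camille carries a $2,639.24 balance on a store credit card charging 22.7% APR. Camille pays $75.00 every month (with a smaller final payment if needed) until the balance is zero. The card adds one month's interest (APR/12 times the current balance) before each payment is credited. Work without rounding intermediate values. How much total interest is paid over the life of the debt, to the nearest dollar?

Monthly rate r = 22.7%/12 = 1.89167% = 0.0189167.
Payoff takes n = ⌈−ln(1 − rB₀/P)/ln(1+r)⌉ = ⌈58.465⌉ = 59 payments; the last is $35.09.
Total paid = 58·$75.00 + $35.09 = $4,385.09.
Total interest = total paid − principal = $4,385.09 − $2,639.24 = $1,745.85.

$1,746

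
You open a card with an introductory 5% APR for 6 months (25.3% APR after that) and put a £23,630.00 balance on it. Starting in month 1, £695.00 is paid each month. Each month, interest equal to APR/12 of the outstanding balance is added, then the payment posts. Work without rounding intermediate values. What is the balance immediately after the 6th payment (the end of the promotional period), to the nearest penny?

Promo months 1–6 at r₀ = 5%/12 = 0.00416667; months 7+ at r₁ = 25.3%/12 = 0.0210833.
After month 6: iterate B ← B·(1+r₀) − £695.00 for 6 months → £20,013.26.

£20,013.26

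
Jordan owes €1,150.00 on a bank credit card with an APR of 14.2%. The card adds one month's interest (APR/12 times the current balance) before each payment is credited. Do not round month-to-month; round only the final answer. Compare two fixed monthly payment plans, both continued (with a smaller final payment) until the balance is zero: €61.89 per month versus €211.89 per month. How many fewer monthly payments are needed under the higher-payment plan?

16 fewer payments

Monthly rate r = 14.2%/12 = 1.18333% = 0.0118333.
At €61.89/mo: n = ⌈−ln(1 − rB₀/P)/ln(1+r)⌉ = 22 payments (last €6.69); total interest = total paid − €1,150.00 = €156.38.
At €211.89/mo: 6 payments (last €136.44); total interest €45.89.
Payments saved = 22 − 6 = 16.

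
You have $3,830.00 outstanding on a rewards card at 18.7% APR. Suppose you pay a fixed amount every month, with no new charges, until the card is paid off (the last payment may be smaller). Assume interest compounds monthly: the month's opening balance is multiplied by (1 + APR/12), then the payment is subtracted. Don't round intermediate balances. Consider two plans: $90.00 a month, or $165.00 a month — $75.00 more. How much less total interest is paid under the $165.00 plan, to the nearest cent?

Monthly rate r = 18.7%/12 = 1.55833% = 0.0155833.
At $90.00/mo: n = ⌈−ln(1 − rB₀/P)/ln(1+r)⌉ = 71 payments (last $33.44); total interest = total paid − $3,830.00 = $2,503.44.
At $165.00/mo: 30 payments (last $5.91); total interest $960.91.
Interest saved = $2,503.44 − $960.91 = $1,542.53.

$1,542.53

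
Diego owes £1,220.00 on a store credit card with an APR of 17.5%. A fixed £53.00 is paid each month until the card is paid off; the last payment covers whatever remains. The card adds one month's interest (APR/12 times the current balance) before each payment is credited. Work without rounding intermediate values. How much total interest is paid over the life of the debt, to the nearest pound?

Monthly rate r = 17.5%/12 = 1.45833% = 0.0145833.
Payoff takes n = ⌈−ln(1 − rB₀/P)/ln(1+r)⌉ = ⌈28.250⌉ = 29 payments; the last is £13.34.
Total paid = 28·£53.00 + £13.34 = £1,497.34.
Total interest = total paid − principal = £1,497.34 − £1,220.00 = £277.34.

£277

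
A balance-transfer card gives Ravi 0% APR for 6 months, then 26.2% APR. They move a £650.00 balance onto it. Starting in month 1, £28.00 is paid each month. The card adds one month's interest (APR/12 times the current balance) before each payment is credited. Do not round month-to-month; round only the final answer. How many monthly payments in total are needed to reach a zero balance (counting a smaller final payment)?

28 months

Promo months 1–6 at r₀ = 0%/12 = 0; months 7+ at r₁ = 26.2%/12 = 0.0218333.
After month 6 (no interest yet): B = £650.00 − 6·£28.00 = £482.00.
Then at r₁ with £28.00/mo: n₂ = −ln(1 − r₁·B/P)/ln(1+r₁) ≈ 21.82 → 22 more payments.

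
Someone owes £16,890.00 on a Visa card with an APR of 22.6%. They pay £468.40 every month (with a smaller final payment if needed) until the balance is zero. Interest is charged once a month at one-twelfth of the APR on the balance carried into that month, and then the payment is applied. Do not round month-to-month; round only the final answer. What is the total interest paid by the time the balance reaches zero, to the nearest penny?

Monthly rate r = 22.6%/12 = 1.88333% = 0.0188333.
Payoff takes n = ⌈−ln(1 − rB₀/P)/ln(1+r)⌉ = ⌈60.920⌉ = 61 payments; the last is £431.24.
Total paid = 60·£468.40 + £431.24 = £28,535.24.
Total interest = total paid − principal = £28,535.24 − £16,890.00 = £11,645.24.

£11,645.24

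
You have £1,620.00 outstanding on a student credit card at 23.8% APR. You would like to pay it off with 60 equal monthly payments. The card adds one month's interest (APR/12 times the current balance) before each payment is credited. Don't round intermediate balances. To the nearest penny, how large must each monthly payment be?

Monthly rate r = 23.8%/12 = 1.98333% = 0.0198333.
Level-payment amortization: P = B₀·r / (1 − (1+r)^(−n)) = 1620.00·0.0198333 / (1 − 1.01983^(−60)).
Denominator 1 − (1+r)^(−60) = 0.69221473.
P = 32.13 / 0.69221473 ≈ 46.42.

£46.42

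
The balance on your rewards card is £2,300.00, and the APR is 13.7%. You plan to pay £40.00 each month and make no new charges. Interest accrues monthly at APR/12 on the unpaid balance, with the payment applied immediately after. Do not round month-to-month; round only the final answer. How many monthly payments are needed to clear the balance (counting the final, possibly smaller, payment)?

95 payments

Monthly rate r = 13.7%/12 = 1.14167% = 0.0114167.
Recurrence: B ← B·(1+r) − £40.00.
Month 1: interest £26.26; balance after payment £2,286.26.
Month 2: interest £26.10; balance after payment £2,272.36.
Closed form: n = −ln(1 − rB₀/P)/ln(1+r) = −ln(0.34354)/ln(1.01142) ≈ 94.120, so the balance reaches zero during payment 95.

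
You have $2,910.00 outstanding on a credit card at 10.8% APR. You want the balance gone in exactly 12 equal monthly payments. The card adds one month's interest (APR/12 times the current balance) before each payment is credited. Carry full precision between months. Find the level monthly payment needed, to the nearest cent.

$256.92

Monthly rate r = 10.8%/12 = 0.9% = 0.009.
Level-payment amortization: P = B₀·r / (1 − (1+r)^(−n)) = 2910.00·0.009 / (1 − 1.009^(−12)).
Denominator 1 − (1+r)^(−12) = 0.101938652.
P = 26.19 / 0.101938652 ≈ 256.92.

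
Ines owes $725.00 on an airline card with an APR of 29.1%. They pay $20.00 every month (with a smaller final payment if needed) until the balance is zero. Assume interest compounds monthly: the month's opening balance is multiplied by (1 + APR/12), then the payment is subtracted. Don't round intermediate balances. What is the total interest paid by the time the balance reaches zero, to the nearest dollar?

$1,038

Monthly rate r = 29.1%/12 = 2.425% = 0.02425.
Payoff takes n = ⌈−ln(1 − rB₀/P)/ln(1+r)⌉ = ⌈88.165⌉ = 89 payments; the last is $3.33.
Total paid = 88·$20.00 + $3.33 = $1,763.33.
Total interest = total paid − principal = $1,763.33 − $725.00 = $1,038.33.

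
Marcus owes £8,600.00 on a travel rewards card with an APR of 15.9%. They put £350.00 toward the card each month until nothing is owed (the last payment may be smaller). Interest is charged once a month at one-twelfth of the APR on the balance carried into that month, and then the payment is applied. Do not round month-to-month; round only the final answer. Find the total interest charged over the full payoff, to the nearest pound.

£1,874

Monthly rate r = 15.9%/12 = 1.325% = 0.01325.
Payoff takes n = ⌈−ln(1 − rB₀/P)/ln(1+r)⌉ = ⌈29.924⌉ = 30 payments; the last is £323.57.
Total paid = 29·£350.00 + £323.57 = £10,473.57.
Total interest = total paid − principal = £10,473.57 − £8,600.00 = £1,873.57.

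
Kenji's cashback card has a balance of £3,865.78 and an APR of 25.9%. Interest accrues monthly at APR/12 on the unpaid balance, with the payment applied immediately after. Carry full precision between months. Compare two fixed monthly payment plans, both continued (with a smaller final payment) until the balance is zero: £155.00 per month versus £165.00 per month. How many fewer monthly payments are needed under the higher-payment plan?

4 fewer payments

Monthly rate r = 25.9%/12 = 2.15833% = 0.0215833.
At £155.00/mo: n = ⌈−ln(1 − rB₀/P)/ln(1+r)⌉ = 37 payments (last £30.06); total interest = total paid − £3,865.78 = £1,744.28.
At £165.00/mo: 33 payments (last £164.16); total interest £1,578.38.
Payments saved = 37 − 33 = 4.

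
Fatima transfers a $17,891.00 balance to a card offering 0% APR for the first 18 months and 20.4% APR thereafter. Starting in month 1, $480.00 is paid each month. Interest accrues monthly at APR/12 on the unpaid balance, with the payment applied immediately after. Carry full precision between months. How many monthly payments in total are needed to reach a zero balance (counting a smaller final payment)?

42 months

Promo months 1–18 at r₀ = 0%/12 = 0; months 19+ at r₁ = 20.4%/12 = 0.017.
After month 18 (no interest yet): B = $17,891.00 − 18·$480.00 = $9,251.00.
Then at r₁ with $480.00/mo: n₂ = −ln(1 − r₁·B/P)/ln(1+r₁) ≈ 23.55 → 24 more payments.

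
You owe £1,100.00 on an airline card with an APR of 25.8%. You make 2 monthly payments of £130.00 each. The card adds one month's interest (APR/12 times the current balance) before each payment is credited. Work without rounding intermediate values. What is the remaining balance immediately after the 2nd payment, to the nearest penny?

£885.01

Monthly rate r = 25.8%/12 = 2.15% = 0.0215.
Each month: B ← B·(1+r) − £130.00.
Month 1: interest £23.65; balance after payment £993.65.
Month 2: interest £21.36; balance after payment £885.01.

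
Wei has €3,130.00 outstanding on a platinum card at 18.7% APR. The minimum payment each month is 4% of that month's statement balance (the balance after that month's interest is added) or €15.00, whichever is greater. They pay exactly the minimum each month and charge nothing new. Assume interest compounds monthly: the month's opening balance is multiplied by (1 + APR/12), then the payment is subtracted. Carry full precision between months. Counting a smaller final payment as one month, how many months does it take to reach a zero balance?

116 months

Monthly rate r = 18.7%/12 = 1.55833% = 0.0155833.
While 4% of the post-interest balance exceeds €15.00, each month B ← (B·(1+r))·(1 − 0.04), i.e. B shrinks by the factor (1+r)·0.96 = 0.97496.
This holds for months 1–85. Entering month 86 the balance is €362.60; 4% of the post-interest balance is now below €15.00, so the flat €15.00 minimum applies from here.
From month 86 a fixed €15.00 at rate r clears €362.60 in 31 more payments. Total: 85 + 31 = 116 months.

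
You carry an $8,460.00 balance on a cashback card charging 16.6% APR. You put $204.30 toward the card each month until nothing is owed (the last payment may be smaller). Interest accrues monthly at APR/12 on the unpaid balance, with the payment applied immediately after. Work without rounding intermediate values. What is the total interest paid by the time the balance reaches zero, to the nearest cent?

$4,188.78

Monthly rate r = 16.6%/12 = 1.38333% = 0.0138333.
Payoff takes n = ⌈−ln(1 − rB₀/P)/ln(1+r)⌉ = ⌈61.912⌉ = 62 payments; the last is $186.48.
Total paid = 61·$204.30 + $186.48 = $12,648.78.
Total interest = total paid − principal = $12,648.78 − $8,460.00 = $4,188.78.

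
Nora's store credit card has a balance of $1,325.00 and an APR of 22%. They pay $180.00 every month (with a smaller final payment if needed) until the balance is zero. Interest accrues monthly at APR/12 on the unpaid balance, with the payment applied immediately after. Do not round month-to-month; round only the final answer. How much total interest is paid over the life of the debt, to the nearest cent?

$111.40

Monthly rate r = 22%/12 = 1.83333% = 0.0183333.
Payoff takes n = ⌈−ln(1 − rB₀/P)/ln(1+r)⌉ = ⌈7.980⌉ = 8 payments; the last is $176.40.
Total paid = 7·$180.00 + $176.40 = $1,436.40.
Total interest = total paid − principal = $1,436.40 − $1,325.00 = $111.40.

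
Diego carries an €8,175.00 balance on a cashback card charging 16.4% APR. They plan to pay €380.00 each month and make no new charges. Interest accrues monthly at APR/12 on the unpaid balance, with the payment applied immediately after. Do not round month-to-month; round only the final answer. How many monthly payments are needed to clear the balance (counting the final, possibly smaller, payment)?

Monthly rate r = 16.4%/12 = 1.36667% = 0.0136667.
Recurrence: B ← B·(1+r) − €380.00.
Month 1: interest €111.72; balance after payment €7,906.73.
Month 2: interest €108.06; balance after payment €7,634.78.
Closed form: n = −ln(1 − rB₀/P)/ln(1+r) = −ln(0.70599)/ln(1.01367) ≈ 25.649, so the balance reaches zero during payment 26.

26 months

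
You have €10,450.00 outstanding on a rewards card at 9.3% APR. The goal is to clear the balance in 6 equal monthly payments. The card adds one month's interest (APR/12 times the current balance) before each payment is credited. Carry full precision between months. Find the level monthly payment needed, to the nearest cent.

€1,789.21

Monthly rate r = 9.3%/12 = 0.775% = 0.00775.
Level-payment amortization: P = B₀·r / (1 − (1+r)^(−n)) = 10450.00·0.00775 / (1 − 1.00775^(−6)).
Denominator 1 − (1+r)^(−6) = 0.045264307.
P = 80.9875 / 0.045264307 ≈ 1789.21.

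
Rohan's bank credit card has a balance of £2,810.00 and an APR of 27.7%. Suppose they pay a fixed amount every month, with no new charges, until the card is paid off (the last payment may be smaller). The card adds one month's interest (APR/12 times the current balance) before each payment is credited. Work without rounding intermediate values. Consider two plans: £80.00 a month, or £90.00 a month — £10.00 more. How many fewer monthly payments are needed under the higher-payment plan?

17 fewer payments

Monthly rate r = 27.7%/12 = 2.30833% = 0.0230833.
At £80.00/mo: n = ⌈−ln(1 − rB₀/P)/ln(1+r)⌉ = 73 payments (last £76.65); total interest = total paid − £2,810.00 = £3,026.65.
At £90.00/mo: 56 payments (last £80.41); total interest £2,220.41.
Payments saved = 73 − 56 = 17.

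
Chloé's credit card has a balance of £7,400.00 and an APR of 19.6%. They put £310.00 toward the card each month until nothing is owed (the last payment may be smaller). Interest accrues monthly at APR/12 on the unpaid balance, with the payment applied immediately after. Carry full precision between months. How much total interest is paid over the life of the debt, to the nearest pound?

£2,055

Monthly rate r = 19.6%/12 = 1.63333% = 0.0163333.
Payoff takes n = ⌈−ln(1 − rB₀/P)/ln(1+r)⌉ = ⌈30.499⌉ = 31 payments; the last is £155.21.
Total paid = 30·£310.00 + £155.21 = £9,455.21.
Total interest = total paid − principal = £9,455.21 − £7,400.00 = £2,055.21.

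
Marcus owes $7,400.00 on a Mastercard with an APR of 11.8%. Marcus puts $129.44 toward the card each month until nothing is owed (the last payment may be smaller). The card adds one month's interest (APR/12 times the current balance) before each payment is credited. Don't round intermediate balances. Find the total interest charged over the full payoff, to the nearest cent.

$3,525.34

Monthly rate r = 11.8%/12 = 0.983333% = 0.00983333.
Payoff takes n = ⌈−ln(1 − rB₀/P)/ln(1+r)⌉ = ⌈84.404⌉ = 85 payments; the last is $52.38.
Total paid = 84·$129.44 + $52.38 = $10,925.34.
Total interest = total paid − principal = $10,925.34 − $7,400.00 = $3,525.34.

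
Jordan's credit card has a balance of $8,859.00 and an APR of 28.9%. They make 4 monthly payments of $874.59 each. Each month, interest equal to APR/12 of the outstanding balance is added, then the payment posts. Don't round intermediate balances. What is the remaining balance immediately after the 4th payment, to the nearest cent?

$6,116.97

Monthly rate r = 28.9%/12 = 2.40833% = 0.0240833.
Each month: B ← B·(1+r) − $874.59.
Month 1: interest $213.35; balance after payment $8,197.76.
Month 2: interest $197.43; balance after payment $7,520.60.
Month 3: interest $181.12; balance after payment $6,827.13.
Month 4: interest $164.42; balance after payment $6,116.97.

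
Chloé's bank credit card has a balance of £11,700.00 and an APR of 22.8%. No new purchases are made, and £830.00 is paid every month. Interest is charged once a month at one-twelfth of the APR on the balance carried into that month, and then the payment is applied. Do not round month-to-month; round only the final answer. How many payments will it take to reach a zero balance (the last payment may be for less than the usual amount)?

17 months

Monthly rate r = 22.8%/12 = 1.9% = 0.019.
Recurrence: B ← B·(1+r) − £830.00.
Month 1: interest £222.30; balance after payment £11,092.30.
Month 2: interest £210.75; balance after payment £10,473.05.
Closed form: n = −ln(1 − rB₀/P)/ln(1+r) = −ln(0.73217)/ln(1.019) ≈ 16.563, so the balance reaches zero during payment 17.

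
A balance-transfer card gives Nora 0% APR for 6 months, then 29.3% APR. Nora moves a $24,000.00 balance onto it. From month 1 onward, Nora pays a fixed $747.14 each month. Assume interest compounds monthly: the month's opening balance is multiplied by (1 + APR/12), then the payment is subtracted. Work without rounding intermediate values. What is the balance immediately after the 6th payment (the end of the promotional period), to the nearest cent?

Promo months 1–6 at r₀ = 0%/12 = 0; months 7+ at r₁ = 29.3%/12 = 0.0244167.
After month 6 (no interest yet): B = $24,000.00 − 6·$747.14 = $19,517.16.

$19,517.16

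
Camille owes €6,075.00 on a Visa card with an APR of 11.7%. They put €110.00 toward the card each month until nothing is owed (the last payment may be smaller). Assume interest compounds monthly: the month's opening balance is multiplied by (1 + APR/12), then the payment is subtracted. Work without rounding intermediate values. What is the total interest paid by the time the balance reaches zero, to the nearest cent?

€2,690.85

Monthly rate r = 11.7%/12 = 0.975% = 0.00975.
Payoff takes n = ⌈−ln(1 − rB₀/P)/ln(1+r)⌉ = ⌈79.688⌉ = 80 payments; the last is €75.85.
Total paid = 79·€110.00 + €75.85 = €8,765.85.
Total interest = total paid − principal = €8,765.85 − €6,075.00 = €2,690.85.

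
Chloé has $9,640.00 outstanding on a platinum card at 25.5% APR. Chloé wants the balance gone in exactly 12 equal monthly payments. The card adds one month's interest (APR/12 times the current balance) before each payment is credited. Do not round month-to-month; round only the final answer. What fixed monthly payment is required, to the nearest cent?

Monthly rate r = 25.5%/12 = 2.125% = 0.02125.
Level-payment amortization: P = B₀·r / (1 − (1+r)^(−n)) = 9640.00·0.02125 / (1 − 1.02125^(−12)).
Denominator 1 − (1+r)^(−12) = 0.223010472.
P = 204.85 / 0.223010472 ≈ 918.57.

$918.57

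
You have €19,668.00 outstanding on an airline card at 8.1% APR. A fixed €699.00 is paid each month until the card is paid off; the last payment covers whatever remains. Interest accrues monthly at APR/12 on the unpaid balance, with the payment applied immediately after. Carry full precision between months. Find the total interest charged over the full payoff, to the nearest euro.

€2,218

Monthly rate r = 8.1%/12 = 0.675% = 0.00675.
Payoff takes n = ⌈−ln(1 − rB₀/P)/ln(1+r)⌉ = ⌈31.310⌉ = 32 payments; the last is €217.04.
Total paid = 31·€699.00 + €217.04 = €21,886.04.
Total interest = total paid − principal = €21,886.04 − €19,668.00 = €2,218.04.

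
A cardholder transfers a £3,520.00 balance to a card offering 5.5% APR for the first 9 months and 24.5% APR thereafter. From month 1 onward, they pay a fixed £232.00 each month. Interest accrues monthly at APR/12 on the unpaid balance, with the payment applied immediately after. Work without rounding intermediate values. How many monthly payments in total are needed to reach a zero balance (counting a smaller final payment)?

17 payments

Promo months 1–9 at r₀ = 5.5%/12 = 0.00458333; months 10+ at r₁ = 24.5%/12 = 0.0204167.
After month 9: iterate B ← B·(1+r₀) − £232.00 for 9 months → £1,541.20.
Then at r₁ with £232.00/mo: n₂ = −ln(1 − r₁·B/P)/ln(1+r₁) ≈ 7.21 → 8 more payments.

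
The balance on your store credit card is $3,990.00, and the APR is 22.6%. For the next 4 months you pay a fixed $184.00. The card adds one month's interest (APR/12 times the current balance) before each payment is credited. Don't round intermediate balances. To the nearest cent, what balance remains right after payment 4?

$3,542.12

Monthly rate r = 22.6%/12 = 1.88333% = 0.0188333.
Each month: B ← B·(1+r) − $184.00.
Month 1: interest $75.14; balance after payment $3,881.14.
Month 2: interest $73.09; balance after payment $3,770.24.
Month 3: interest $71.01; balance after payment $3,657.25.
Month 4: interest $68.88; balance after payment $3,542.12.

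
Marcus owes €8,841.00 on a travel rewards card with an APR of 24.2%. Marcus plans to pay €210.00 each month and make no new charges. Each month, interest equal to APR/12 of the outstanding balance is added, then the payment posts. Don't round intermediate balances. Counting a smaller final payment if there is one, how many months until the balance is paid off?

95 payments

Monthly rate r = 24.2%/12 = 2.01667% = 0.0201667.
Recurrence: B ← B·(1+r) − €210.00.
Month 1: interest €178.29; balance after payment €8,809.29.
Month 2: interest €177.65; balance after payment €8,776.95.
Closed form: n = −ln(1 − rB₀/P)/ln(1+r) = −ln(0.15098)/ln(1.02017) ≈ 94.690, so the balance reaches zero during payment 95.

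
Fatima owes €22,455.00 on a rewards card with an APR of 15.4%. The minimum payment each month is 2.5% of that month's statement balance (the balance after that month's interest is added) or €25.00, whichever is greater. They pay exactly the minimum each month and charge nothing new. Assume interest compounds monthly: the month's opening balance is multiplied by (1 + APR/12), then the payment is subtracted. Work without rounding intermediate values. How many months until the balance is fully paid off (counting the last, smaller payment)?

Monthly rate r = 15.4%/12 = 1.28333% = 0.0128333.
While 2.5% of the post-interest balance exceeds €25.00, each month B ← (B·(1+r))·(1 − 0.025), i.e. B shrinks by the factor (1+r)·0.975 = 0.98751.
This holds for months 1–249. Entering month 250 the balance is €982.70; 2.5% of the post-interest balance is now below €25.00, so the flat €25.00 minimum applies from here.
From month 250 a fixed €25.00 at rate r clears €982.70 in 56 more payments. Total: 249 + 56 = 305 months.

305 months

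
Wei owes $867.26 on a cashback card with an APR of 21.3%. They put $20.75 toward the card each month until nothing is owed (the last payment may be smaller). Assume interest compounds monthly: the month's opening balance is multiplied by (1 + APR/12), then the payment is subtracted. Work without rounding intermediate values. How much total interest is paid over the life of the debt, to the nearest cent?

$729.95

Monthly rate r = 21.3%/12 = 1.775% = 0.01775.
Payoff takes n = ⌈−ln(1 − rB₀/P)/ln(1+r)⌉ = ⌈76.974⌉ = 77 payments; the last is $20.21.
Total paid = 76·$20.75 + $20.21 = $1,597.21.
Total interest = total paid − principal = $1,597.21 − $867.26 = $729.95.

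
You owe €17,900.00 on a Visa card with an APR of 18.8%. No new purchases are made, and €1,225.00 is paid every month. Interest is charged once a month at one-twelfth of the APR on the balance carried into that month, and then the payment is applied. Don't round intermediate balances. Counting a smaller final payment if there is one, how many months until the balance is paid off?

17 months

Monthly rate r = 18.8%/12 = 1.56667% = 0.0156667.
Recurrence: B ← B·(1+r) − €1,225.00.
Month 1: interest €280.43; balance after payment €16,955.43.
Month 2: interest €265.64; balance after payment €15,996.07.
Closed form: n = −ln(1 − rB₀/P)/ln(1+r) = −ln(0.77107)/ln(1.01567) ≈ 16.723, so the balance reaches zero during payment 17.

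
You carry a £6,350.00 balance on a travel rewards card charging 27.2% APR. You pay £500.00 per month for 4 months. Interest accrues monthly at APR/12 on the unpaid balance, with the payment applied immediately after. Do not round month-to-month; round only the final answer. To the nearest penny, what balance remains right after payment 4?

Monthly rate r = 27.2%/12 = 2.26667% = 0.0226667.
Each month: B ← B·(1+r) − £500.00.
Month 1: interest £143.93; balance after payment £5,993.93.
Month 2: interest £135.86; balance after payment £5,629.80.
Month 3: interest £127.61; balance after payment £5,257.40.
Month 4: interest £119.17; balance after payment £4,876.57.

£4,876.57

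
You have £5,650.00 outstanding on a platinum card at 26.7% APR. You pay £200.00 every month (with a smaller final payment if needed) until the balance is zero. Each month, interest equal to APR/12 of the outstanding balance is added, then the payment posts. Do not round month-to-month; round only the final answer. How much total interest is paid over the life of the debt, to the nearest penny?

Monthly rate r = 26.7%/12 = 2.225% = 0.02225.
Payoff takes n = ⌈−ln(1 − rB₀/P)/ln(1+r)⌉ = ⌈45.005⌉ = 46 payments; the last is £0.93.
Total paid = 45·£200.00 + £0.93 = £9,000.93.
Total interest = total paid − principal = £9,000.93 − £5,650.00 = £3,350.93.

£3,350.93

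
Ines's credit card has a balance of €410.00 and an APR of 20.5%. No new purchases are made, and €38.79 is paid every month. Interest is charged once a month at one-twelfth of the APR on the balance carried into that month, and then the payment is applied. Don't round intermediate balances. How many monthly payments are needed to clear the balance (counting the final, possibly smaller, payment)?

12 months

Monthly rate r = 20.5%/12 = 1.70833% = 0.0170833.
Recurrence: B ← B·(1+r) − €38.79.
Month 1: interest €7.00; balance after payment €378.21.
Month 2: interest €6.46; balance after payment €345.89.
Closed form: n = −ln(1 − rB₀/P)/ln(1+r) = −ln(0.81943)/ln(1.01708) ≈ 11.756, so the balance reaches zero during payment 12.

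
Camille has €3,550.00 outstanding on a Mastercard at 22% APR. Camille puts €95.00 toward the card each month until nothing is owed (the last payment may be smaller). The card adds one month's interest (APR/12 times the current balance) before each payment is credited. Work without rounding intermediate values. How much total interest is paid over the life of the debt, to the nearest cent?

€2,492.31

Monthly rate r = 22%/12 = 1.83333% = 0.0183333.
Payoff takes n = ⌈−ln(1 − rB₀/P)/ln(1+r)⌉ = ⌈63.601⌉ = 64 payments; the last is €57.31.
Total paid = 63·€95.00 + €57.31 = €6,042.31.
Total interest = total paid − principal = €6,042.31 − €3,550.00 = €2,492.31.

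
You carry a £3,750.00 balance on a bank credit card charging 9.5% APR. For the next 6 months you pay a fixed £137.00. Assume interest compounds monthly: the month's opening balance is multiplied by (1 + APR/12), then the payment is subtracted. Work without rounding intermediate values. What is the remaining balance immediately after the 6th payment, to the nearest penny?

Monthly rate r = 9.5%/12 = 0.791667% = 0.00791667.
Each month: B ← B·(1+r) − £137.00.
Month 1: interest £29.69; balance after payment £3,642.69.
Month 2: interest £28.84; balance after payment £3,534.53.
Month 3: interest £27.98; balance after payment £3,425.51.
Month 4: interest £27.12; balance after payment £3,315.63.
Month 5: interest £26.25; balance after payment £3,204.87.
Month 6: interest £25.37; balance after payment £3,093.25.

£3,093.25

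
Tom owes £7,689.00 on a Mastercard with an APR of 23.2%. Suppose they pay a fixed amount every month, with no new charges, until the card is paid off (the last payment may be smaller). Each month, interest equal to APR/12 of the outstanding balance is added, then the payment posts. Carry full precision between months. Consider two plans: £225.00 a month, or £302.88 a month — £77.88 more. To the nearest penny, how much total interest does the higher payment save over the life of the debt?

Monthly rate r = 23.2%/12 = 1.93333% = 0.0193333.
At £225.00/mo: n = ⌈−ln(1 − rB₀/P)/ln(1+r)⌉ = 57 payments (last £100.30); total interest = total paid − £7,689.00 = £5,011.30.
At £302.88/mo: 36 payments (last £75.02); total interest £2,986.82.
Interest saved = £5,011.30 − £2,986.82 = £2,024.48.

£2,024.48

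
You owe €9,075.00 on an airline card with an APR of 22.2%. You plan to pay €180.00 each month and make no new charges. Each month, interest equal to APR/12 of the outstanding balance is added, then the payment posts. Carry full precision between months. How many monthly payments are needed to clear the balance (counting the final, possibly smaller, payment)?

148 months

Monthly rate r = 22.2%/12 = 1.85% = 0.0185.
Recurrence: B ← B·(1+r) − €180.00.
Month 1: interest €167.89; balance after payment €9,062.89.
Month 2: interest €167.66; balance after payment €9,050.55.
Closed form: n = −ln(1 − rB₀/P)/ln(1+r) = −ln(0.067292)/ln(1.0185) ≈ 147.222, so the balance reaches zero during payment 148.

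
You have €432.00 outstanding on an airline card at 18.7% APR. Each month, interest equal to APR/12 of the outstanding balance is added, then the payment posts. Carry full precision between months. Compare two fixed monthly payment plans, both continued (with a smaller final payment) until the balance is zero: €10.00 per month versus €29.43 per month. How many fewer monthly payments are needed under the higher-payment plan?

Monthly rate r = 18.7%/12 = 1.55833% = 0.0155833.
At €10.00/mo: n = ⌈−ln(1 − rB₀/P)/ln(1+r)⌉ = 73 payments (last €3.29); total interest = total paid − €432.00 = €291.29.
At €29.43/mo: 17 payments (last €23.50); total interest €62.38.
Payments saved = 73 − 17 = 56.

56 fewer payments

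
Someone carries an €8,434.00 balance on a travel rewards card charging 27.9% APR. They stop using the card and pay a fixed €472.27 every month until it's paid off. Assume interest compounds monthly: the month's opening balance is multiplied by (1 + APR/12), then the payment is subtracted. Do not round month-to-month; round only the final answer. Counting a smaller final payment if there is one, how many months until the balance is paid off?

Monthly rate r = 27.9%/12 = 2.325% = 0.02325.
Recurrence: B ← B·(1+r) − €472.27.
Month 1: interest €196.09; balance after payment €8,157.82.
Month 2: interest €189.67; balance after payment €7,875.22.
Closed form: n = −ln(1 − rB₀/P)/ln(1+r) = −ln(0.58479)/ln(1.02325) ≈ 23.342, so the balance reaches zero during payment 24.

24 months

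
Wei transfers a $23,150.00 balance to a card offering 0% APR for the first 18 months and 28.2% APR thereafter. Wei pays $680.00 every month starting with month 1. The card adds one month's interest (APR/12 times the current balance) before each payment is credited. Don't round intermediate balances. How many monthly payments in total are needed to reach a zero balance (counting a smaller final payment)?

Promo months 1–18 at r₀ = 0%/12 = 0; months 19+ at r₁ = 28.2%/12 = 0.0235.
After month 18 (no interest yet): B = $23,150.00 − 18·$680.00 = $10,910.00.
Then at r₁ with $680.00/mo: n₂ = −ln(1 − r₁·B/P)/ln(1+r₁) ≈ 20.37 → 21 more payments.

39 payments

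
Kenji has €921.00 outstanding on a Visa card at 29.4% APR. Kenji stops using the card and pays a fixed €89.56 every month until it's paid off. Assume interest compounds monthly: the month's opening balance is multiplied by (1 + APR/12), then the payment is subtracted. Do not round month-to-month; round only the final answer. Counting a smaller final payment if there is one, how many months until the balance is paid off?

12 payments

Monthly rate r = 29.4%/12 = 2.45% = 0.0245.
Recurrence: B ← B·(1+r) − €89.56.
Month 1: interest €22.56; balance after payment €854.00.
Month 2: interest €20.92; balance after payment €785.37.
Closed form: n = −ln(1 − rB₀/P)/ln(1+r) = −ln(0.74805)/ln(1.0245) ≈ 11.993, so the balance reaches zero during payment 12.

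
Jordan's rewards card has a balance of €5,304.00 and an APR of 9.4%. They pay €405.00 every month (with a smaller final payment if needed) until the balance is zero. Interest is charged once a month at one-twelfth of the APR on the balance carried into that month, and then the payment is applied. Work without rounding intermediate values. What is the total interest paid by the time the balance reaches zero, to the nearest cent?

Monthly rate r = 9.4%/12 = 0.783333% = 0.00783333.
Payoff takes n = ⌈−ln(1 − rB₀/P)/ln(1+r)⌉ = ⌈13.872⌉ = 14 payments; the last is €353.30.
Total paid = 13·€405.00 + €353.30 = €5,618.30.
Total interest = total paid − principal = €5,618.30 − €5,304.00 = €314.30.

€314.30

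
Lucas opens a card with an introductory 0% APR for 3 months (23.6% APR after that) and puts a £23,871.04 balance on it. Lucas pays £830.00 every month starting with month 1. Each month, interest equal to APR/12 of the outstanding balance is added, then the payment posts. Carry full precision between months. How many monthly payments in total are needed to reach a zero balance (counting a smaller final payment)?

Promo months 1–3 at r₀ = 0%/12 = 0; months 4+ at r₁ = 23.6%/12 = 0.0196667.
After month 3 (no interest yet): B = £23,871.04 − 3·£830.00 = £21,381.04.
Then at r₁ with £830.00/mo: n₂ = −ln(1 − r₁·B/P)/ln(1+r₁) ≈ 36.27 → 37 more payments.

40 months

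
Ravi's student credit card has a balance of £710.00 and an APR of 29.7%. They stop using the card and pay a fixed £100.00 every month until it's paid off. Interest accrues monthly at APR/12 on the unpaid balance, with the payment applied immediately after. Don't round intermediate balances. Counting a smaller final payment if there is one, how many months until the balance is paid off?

Monthly rate r = 29.7%/12 = 2.475% = 0.02475.
Recurrence: B ← B·(1+r) − £100.00.
Month 1: interest £17.57; balance after payment £627.57.
Month 2: interest £15.53; balance after payment £543.10.
Closed form: n = −ln(1 − rB₀/P)/ln(1+r) = −ln(0.82427)/ln(1.02475) ≈ 7.904, so the balance reaches zero during payment 8.

8 payments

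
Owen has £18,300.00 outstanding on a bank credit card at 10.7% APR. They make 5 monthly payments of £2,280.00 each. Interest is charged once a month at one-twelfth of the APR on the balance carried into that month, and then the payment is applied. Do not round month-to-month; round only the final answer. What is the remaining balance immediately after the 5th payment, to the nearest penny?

£7,525.43

Monthly rate r = 10.7%/12 = 0.891667% = 0.00891667.
Each month: B ← B·(1+r) − £2,280.00.
Month 1: interest £163.17; balance after payment £16,183.17.
Month 2: interest £144.30; balance after payment £14,047.47.
Month 3: interest £125.26; balance after payment £11,892.73.
Month 4: interest £106.04; balance after payment £9,718.78.
Month 5: interest £86.66; balance after payment £7,525.43.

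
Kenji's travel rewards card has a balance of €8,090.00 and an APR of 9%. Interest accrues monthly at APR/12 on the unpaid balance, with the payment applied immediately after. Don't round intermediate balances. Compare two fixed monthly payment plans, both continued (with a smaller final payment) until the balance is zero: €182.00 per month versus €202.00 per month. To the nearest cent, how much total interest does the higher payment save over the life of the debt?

Monthly rate r = 9%/12 = 0.75% = 0.0075.
At €182.00/mo: n = ⌈−ln(1 − rB₀/P)/ln(1+r)⌉ = 55 payments (last €49.95); total interest = total paid − €8,090.00 = €1,787.95.
At €202.00/mo: 48 payments (last €162.89); total interest €1,566.89.
Interest saved = €1,787.95 − €1,566.89 = €221.06.

€221.06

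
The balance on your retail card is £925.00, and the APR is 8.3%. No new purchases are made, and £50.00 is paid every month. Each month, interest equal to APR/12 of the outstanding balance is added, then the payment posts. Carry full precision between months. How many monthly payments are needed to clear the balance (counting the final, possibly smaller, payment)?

Monthly rate r = 8.3%/12 = 0.691667% = 0.00691667.
Recurrence: B ← B·(1+r) − £50.00.
Month 1: interest £6.40; balance after payment £881.40.
Month 2: interest £6.10; balance after payment £837.49.
Closed form: n = −ln(1 − rB₀/P)/ln(1+r) = −ln(0.87204)/ln(1.00692) ≈ 19.864, so the balance reaches zero during payment 20.

20 months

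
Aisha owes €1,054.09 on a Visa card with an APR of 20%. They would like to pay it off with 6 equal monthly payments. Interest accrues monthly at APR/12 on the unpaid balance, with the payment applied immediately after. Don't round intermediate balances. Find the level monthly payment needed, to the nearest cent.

€186.07

Monthly rate r = 20%/12 = 1.66667% = 0.0166667.
Level-payment amortization: P = B₀·r / (1 − (1+r)^(−n)) = 1054.09·0.0166667 / (1 − 1.01667^(−6)).
Denominator 1 − (1+r)^(−6) = 0.0944165182.
P = 17.5682 / 0.0944165182 ≈ 186.07.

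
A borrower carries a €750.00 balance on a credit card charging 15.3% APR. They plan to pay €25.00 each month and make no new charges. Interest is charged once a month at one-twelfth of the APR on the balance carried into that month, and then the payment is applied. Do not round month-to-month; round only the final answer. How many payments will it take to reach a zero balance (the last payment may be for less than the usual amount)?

39 payments

Monthly rate r = 15.3%/12 = 1.275% = 0.01275.
Recurrence: B ← B·(1+r) − €25.00.
Month 1: interest €9.56; balance after payment €734.56.
Month 2: interest €9.37; balance after payment €718.93.
Closed form: n = −ln(1 − rB₀/P)/ln(1+r) = −ln(0.6175)/ln(1.01275) ≈ 38.050, so the balance reaches zero during payment 39.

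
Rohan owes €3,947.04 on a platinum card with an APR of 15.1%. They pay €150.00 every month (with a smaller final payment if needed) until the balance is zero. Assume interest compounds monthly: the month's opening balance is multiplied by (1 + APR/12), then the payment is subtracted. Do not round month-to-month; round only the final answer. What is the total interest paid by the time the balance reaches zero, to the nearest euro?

€877

Monthly rate r = 15.1%/12 = 1.25833% = 0.0125833.
Payoff takes n = ⌈−ln(1 − rB₀/P)/ln(1+r)⌉ = ⌈32.159⌉ = 33 payments; the last is €23.94.
Total paid = 32·€150.00 + €23.94 = €4,823.94.
Total interest = total paid − principal = €4,823.94 − €3,947.04 = €876.90.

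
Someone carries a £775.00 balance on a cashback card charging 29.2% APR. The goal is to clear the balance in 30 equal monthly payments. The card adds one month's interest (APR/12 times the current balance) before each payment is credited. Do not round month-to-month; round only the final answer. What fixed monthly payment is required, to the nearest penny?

Monthly rate r = 29.2%/12 = 2.43333% = 0.0243333.
Level-payment amortization: P = B₀·r / (1 − (1+r)^(−n)) = 775.00·0.0243333 / (1 − 1.02433^(−30)).
Denominator 1 − (1+r)^(−30) = 0.513860585.
P = 18.8583 / 0.513860585 ≈ 36.70.

£36.70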